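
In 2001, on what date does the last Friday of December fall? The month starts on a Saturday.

December 2001 begins on a Saturday, so the first Friday is December 7 (6 days later).
December 2001 has 31 days. Adding weeks: 7, 14, 21, 28 — the last one ≤ 31 is the 28th.

2001-12-28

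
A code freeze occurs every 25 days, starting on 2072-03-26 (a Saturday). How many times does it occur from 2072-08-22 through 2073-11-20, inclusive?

19

Occurrences land 25·i days after 2072-03-26 for i = 0, 1, 2, …
2072-08-22 is 149 days after the start; 149 ÷ 25 = 5 remainder 24; since the remainder is 24, round up to i = 6. First occurrence in the window: #7 on 2072-08-23 (6×25 = 150 days in).
2073-11-20 is 604 days after the start; 604 ÷ 25 = 24 remainder 4. Last occurrence in the window: #25 on 2073-11-16.
Occurrences #7 through #25: 19 in total.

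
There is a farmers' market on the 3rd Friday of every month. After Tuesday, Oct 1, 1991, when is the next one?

Oct 18, 1991

Oct 1991 starts on a Tuesday; its first Friday is the 4th, so the 3rd Friday is the 18th — Oct 18, 1991.
Oct 18, 1991 is after Oct 1, 1991, so that is the next one.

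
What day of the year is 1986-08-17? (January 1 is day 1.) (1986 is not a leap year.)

Days in months before August: 31 + 28 + 31 + 30 + 31 + 30 + 31 = 212.
Plus 17 days into August → day 229.

229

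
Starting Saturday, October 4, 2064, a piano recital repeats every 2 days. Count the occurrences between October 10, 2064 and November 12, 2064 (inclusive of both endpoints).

17

Occurrences land 2·i days after October 4, 2064 for i = 0, 1, 2, …
October 10, 2064 is 6 days after the start; 6 ÷ 2 = 3 remainder 0. First occurrence in the window: #4 on October 10, 2064 (3×2 = 6 days in).
November 12, 2064 is 39 days after the start; 39 ÷ 2 = 19 remainder 1. Last occurrence in the window: #20 on November 11, 2064.
Occurrences #4 through #20: 17 in total.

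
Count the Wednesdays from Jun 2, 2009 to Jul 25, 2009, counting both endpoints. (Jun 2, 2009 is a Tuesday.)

8

Jun 2, 2009 is a Tuesday; the first Wednesday on or after it is Jun 3, 2009 (1 day later).
From Jun 3, 2009 to Jul 25, 2009: 27 + 25 = 52 days (rest of Jun, Jul).
52 ÷ 7 = 7 full weeks with remainder 3, so 7 more Wednesdays after the first → 8.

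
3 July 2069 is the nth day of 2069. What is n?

184

Days in months before July: 31 + 28 + 31 + 30 + 31 + 30 = 181.
Plus 3 days into July → day 184.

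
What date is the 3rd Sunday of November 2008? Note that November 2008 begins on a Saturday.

16 November 2008

November 2008 begins on a Saturday, so the first Sunday is November 2 (1 day later).
The 3rd Sunday is 2 weeks later: 2 + 14 = 16.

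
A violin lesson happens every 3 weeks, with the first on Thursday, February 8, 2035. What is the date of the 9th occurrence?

The 9th occurrence is 8 intervals after the first: 8 × 21 = 168 days after February 8, 2035.
February has 28 days — 20 days to the end of February leaves 148.
March has 31 days (117 left).
April has 30 days (87 left).
May has 31 days (56 left).
June has 30 days (26 left).
26 days into July → July 26, 2035.

July 26, 2035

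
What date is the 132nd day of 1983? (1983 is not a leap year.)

1983-05-12

January has 31 days (132 − 31 = 101 remain).
February has 28 days (101 − 28 = 73 remain).
March has 31 days (73 − 31 = 42 remain).
April has 30 days (42 − 30 = 12 remain).
12 into May → May 12.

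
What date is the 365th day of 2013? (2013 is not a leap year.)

Dec 31, 2013

Jan has 31 days (365 − 31 = 334 remain).
Feb has 28 days (334 − 28 = 306 remain).
Mar has 31 days (306 − 31 = 275 remain).
Apr has 30 days (275 − 30 = 245 remain).
May has 31 days (245 − 31 = 214 remain).
Jun has 30 days (214 − 30 = 184 remain).
Jul has 31 days (184 − 31 = 153 remain).
Aug has 31 days (153 − 31 = 122 remain).
Sep has 30 days (122 − 30 = 92 remain).
Oct has 31 days (92 − 31 = 61 remain).
Nov has 30 days (61 − 30 = 31 remain).
31 into Dec → Dec 31.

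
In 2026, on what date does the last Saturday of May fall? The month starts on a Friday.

May 30, 2026

May 2026 begins on a Friday, so the first Saturday is May 2 (1 day later).
May 2026 has 31 days. Adding weeks: 2, 9, 16, 23, 30 — the last one ≤ 31 is the 30th.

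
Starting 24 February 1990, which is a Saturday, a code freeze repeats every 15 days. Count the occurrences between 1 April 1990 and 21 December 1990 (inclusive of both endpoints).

18

Occurrences land 15·i days after 24 February 1990 for i = 0, 1, 2, …
1 April 1990 is 36 days after the start; 36 ÷ 15 = 2 remainder 6; since the remainder is 6, round up to i = 3. First occurrence in the window: #4 on 10 April 1990 (3×15 = 45 days in).
21 December 1990 is 300 days after the start; 300 ÷ 15 = 20 remainder 0. Last occurrence in the window: #21 on 21 December 1990.
Occurrences #4 through #21: 18 in total.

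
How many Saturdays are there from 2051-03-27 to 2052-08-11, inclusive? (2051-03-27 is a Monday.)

2051-03-27 is a Monday; the first Saturday on or after it is 2051-04-01 (5 days later).
From 2051-04-01 to 2052-08-11: 274 + 224 = 498 days (rest of 2051, to 2052-08-11 in 2052).
498 ÷ 7 = 71 full weeks with remainder 1, so 71 more Saturdays after the first → 72.

72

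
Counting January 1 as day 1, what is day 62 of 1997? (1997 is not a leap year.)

January has 31 days (62 − 31 = 31 remain).
February has 28 days (31 − 28 = 3 remain).
3 into March → March 3.

March 3, 1997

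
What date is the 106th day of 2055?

Apr 16, 2055

Jan has 31 days (106 − 31 = 75 remain).
Feb has 28 days (75 − 28 = 47 remain).
Mar has 31 days (47 − 31 = 16 remain).
16 into Apr → Apr 16.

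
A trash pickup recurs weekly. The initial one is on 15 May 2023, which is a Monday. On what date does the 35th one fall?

8 January 2024

The 35th occurrence is 34 intervals after the first: 34 × 7 = 238 days after 15 May 2023.
May has 31 days — 16 days to the end of May leaves 222.
June has 30 days (192 left).
July has 31 days (161 left).
August has 31 days (130 left).
September has 30 days (100 left).
October has 31 days (69 left).
November has 30 days (39 left).
December has 31 days (8 left).
8 days into January → 8 January 2024.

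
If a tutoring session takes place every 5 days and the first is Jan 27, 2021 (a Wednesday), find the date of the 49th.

The 49th occurrence is 48 intervals after the first: 48 × 5 = 240 days after Jan 27, 2021.
Jan has 31 days — 4 days to the end of Jan leaves 236.
Feb has 28 days (208 left).
Mar has 31 days (177 left).
Apr has 30 days (147 left).
May has 31 days (116 left).
Jun has 30 days (86 left).
Jul has 31 days (55 left).
Aug has 31 days (24 left).
24 days into Sep → Sep 24, 2021.

Sep 24, 2021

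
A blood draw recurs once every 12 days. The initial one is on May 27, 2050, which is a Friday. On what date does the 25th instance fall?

March 11, 2051

The 25th occurrence is 24 intervals after the first: 24 × 12 = 288 days after May 27, 2050.
May has 31 days — 4 days to the end of May leaves 284.
June has 30 days (254 left).
July has 31 days (223 left).
August has 31 days (192 left).
September has 30 days (162 left).
October has 31 days (131 left).
November has 30 days (101 left).
December has 31 days (70 left).
January has 31 days (39 left).
February has 28 days (11 left).
11 days into March → March 11, 2051.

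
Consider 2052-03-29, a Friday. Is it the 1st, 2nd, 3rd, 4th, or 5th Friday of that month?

5th

Day 29 falls in week ⌈29/7⌉ of the month.
Days 1–7 hold the 1st Friday, 8–14 the 2nd, 15–21 the 3rd, 22–28 the 4th, 29–31 the 5th.
29 is in the range for the 5th.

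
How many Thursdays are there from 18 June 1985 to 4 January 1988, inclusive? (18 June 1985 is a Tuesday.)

18 June 1985 is a Tuesday; the first Thursday on or after it is 20 June 1985 (2 days later).
From 20 June 1985 to 4 January 1988: 194 + 365 + 365 + 4 = 928 days (rest of 1985, 1986, 1987, to 4 January 1988 in 1988).
928 ÷ 7 = 132 full weeks with remainder 4, so 132 more Thursdays after the first → 133.

133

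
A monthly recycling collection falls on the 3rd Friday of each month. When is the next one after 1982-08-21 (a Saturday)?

August 1982 starts on a Sunday; its first Friday is the 6th, so the 3rd Friday is the 20th — 1982-08-20.
That is not after 1982-08-21, so look at September 1982.
September 1982 starts on a Wednesday; its first Friday is the 3rd, so the 3rd Friday is the 17th — 1982-09-17.

1982-09-17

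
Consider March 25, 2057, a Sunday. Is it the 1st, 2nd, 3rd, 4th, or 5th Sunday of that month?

Day 25 falls in week ⌈25/7⌉ of the month.
Days 1–7 hold the 1st Sunday, 8–14 the 2nd, 15–21 the 3rd, 22–28 the 4th, 29–31 the 5th.
25 is in the range for the 4th.

4th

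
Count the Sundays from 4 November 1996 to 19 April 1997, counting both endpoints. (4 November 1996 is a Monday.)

23

4 November 1996 is a Monday; the first Sunday on or after it is 10 November 1996 (6 days later).
From 10 November 1996 to 19 April 1997: 20 + 31 + 31 + 28 + 31 + 19 = 160 days (rest of November, December, January, February, March, April).
160 ÷ 7 = 22 full weeks with remainder 6, so 22 more Sundays after the first → 23.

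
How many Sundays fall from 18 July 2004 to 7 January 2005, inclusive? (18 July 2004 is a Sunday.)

18 July 2004 is a Sunday; the first Sunday on or after it is 18 July 2004.
From 18 July 2004 to 7 January 2005: 13 + 31 + 30 + 31 + 30 + 31 + 7 = 173 days (rest of July, August, September, October, November, December, January).
173 ÷ 7 = 24 full weeks with remainder 5, so 24 more Sundays after the first → 25.

25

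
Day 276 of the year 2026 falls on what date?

January has 31 days (276 − 31 = 245 remain).
February has 28 days (245 − 28 = 217 remain).
March has 31 days (217 − 31 = 186 remain).
April has 30 days (186 − 30 = 156 remain).
May has 31 days (156 − 31 = 125 remain).
June has 30 days (125 − 30 = 95 remain).
July has 31 days (95 − 31 = 64 remain).
August has 31 days (64 − 31 = 33 remain).
September has 30 days (33 − 30 = 3 remain).
3 into October → October 3.

3 October 2026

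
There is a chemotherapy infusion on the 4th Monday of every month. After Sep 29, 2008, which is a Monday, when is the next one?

Sep 2008 starts on a Monday; its first Monday is the 1st, so the 4th Monday is the 22nd — Sep 22, 2008.
That is not after Sep 29, 2008, so look at Oct 2008.
Oct 2008 starts on a Wednesday; its first Monday is the 6th, so the 4th Monday is the 27th — Oct 27, 2008.

Oct 27, 2008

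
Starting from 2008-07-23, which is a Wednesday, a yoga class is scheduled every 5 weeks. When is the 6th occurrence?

2009-01-14

The 6th occurrence is 5 intervals after the first: 5 × 35 = 175 days after 2008-07-23.
July has 31 days — 8 days to the end of July leaves 167.
August has 31 days (136 left).
September has 30 days (106 left).
October has 31 days (75 left).
November has 30 days (45 left).
December has 31 days (14 left).
14 days into January → 2009-01-14.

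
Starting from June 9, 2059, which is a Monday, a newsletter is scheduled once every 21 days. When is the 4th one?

The 4th occurrence is 3 intervals after the first: 3 × 21 = 63 days after June 9, 2059.
June has 30 days — 21 days to the end of June leaves 42.
July has 31 days (11 left).
11 days into August → August 11, 2059.

August 11, 2059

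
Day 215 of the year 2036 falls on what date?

2 August 2036

January has 31 days (215 − 31 = 184 remain).
February has 29 days (184 − 29 = 155 remain).
March has 31 days (155 − 31 = 124 remain).
April has 30 days (124 − 30 = 94 remain).
May has 31 days (94 − 31 = 63 remain).
June has 30 days (63 − 30 = 33 remain).
July has 31 days (33 − 31 = 2 remain).
2 into August → August 2.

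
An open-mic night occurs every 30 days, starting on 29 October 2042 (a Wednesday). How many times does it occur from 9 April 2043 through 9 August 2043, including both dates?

Occurrences land 30·i days after 29 October 2042 for i = 0, 1, 2, …
9 April 2043 is 162 days after the start; 162 ÷ 30 = 5 remainder 12; since the remainder is 12, round up to i = 6. First occurrence in the window: #7 on 27 April 2043 (6×30 = 180 days in).
9 August 2043 is 284 days after the start; 284 ÷ 30 = 9 remainder 14. Last occurrence in the window: #10 on 26 July 2043.
Occurrences #7 through #10: 4 in total.

4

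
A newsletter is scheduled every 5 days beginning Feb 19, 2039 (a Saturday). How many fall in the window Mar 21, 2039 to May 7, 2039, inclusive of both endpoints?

Occurrences land 5·i days after Feb 19, 2039 for i = 0, 1, 2, …
Mar 21, 2039 is 30 days after the start; 30 ÷ 5 = 6 remainder 0. First occurrence in the window: #7 on Mar 21, 2039 (6×5 = 30 days in).
May 7, 2039 is 77 days after the start; 77 ÷ 5 = 15 remainder 2. Last occurrence in the window: #16 on May 5, 2039.
Occurrences #7 through #16: 10 in total.

10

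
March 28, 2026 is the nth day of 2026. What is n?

87

Days in months before March: 31 + 28 = 59.
Plus 28 days into March → day 87.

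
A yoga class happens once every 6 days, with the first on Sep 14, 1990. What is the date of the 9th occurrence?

Nov 1, 1990

The 9th occurrence is 8 intervals after the first: 8 × 6 = 48 days after Sep 14, 1990.
Sep has 30 days — 16 days to the end of Sep leaves 32.
Oct has 31 days (1 left).
1 day into Nov → Nov 1, 1990.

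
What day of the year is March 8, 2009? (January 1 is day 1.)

Days in months before March: 31 + 28 = 59.
Plus 8 days into March → day 67.

67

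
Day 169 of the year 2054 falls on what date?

Jan has 31 days (169 − 31 = 138 remain).
Feb has 28 days (138 − 28 = 110 remain).
Mar has 31 days (110 − 31 = 79 remain).
Apr has 30 days (79 − 30 = 49 remain).
May has 31 days (49 − 31 = 18 remain).
18 into Jun → Jun 18.

Jun 18, 2054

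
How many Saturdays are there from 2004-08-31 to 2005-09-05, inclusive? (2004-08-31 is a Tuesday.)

53

2004-08-31 is a Tuesday; the first Saturday on or after it is 2004-09-04 (4 days later).
From 2004-09-04 to 2005-09-05: 118 + 248 = 366 days (rest of 2004, to 2005-09-05 in 2005).
366 ÷ 7 = 52 full weeks with remainder 2, so 52 more Saturdays after the first → 53.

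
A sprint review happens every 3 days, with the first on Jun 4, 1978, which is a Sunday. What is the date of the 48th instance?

The 48th occurrence is 47 intervals after the first: 47 × 3 = 141 days after Jun 4, 1978.
Jun has 30 days — 26 days to the end of Jun leaves 115.
Jul has 31 days (84 left).
Aug has 31 days (53 left).
Sep has 30 days (23 left).
23 days into Oct → Oct 23, 1978.

Oct 23, 1978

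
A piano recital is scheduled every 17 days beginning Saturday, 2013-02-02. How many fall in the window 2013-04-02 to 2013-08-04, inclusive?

Occurrences land 17·i days after 2013-02-02 for i = 0, 1, 2, …
2013-04-02 is 59 days after the start; 59 ÷ 17 = 3 remainder 8; since the remainder is 8, round up to i = 4. First occurrence in the window: #5 on 2013-04-11 (4×17 = 68 days in).
2013-08-04 is 183 days after the start; 183 ÷ 17 = 10 remainder 13. Last occurrence in the window: #11 on 2013-07-22.
Occurrences #5 through #11: 7 in total.

7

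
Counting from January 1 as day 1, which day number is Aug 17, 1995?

229

Days in months before Aug: 31 + 28 + 31 + 30 + 31 + 30 + 31 = 212.
Plus 17 days into Aug → day 229.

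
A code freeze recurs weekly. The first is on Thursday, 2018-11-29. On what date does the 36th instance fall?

2019-08-01

The 36th occurrence is 35 intervals after the first: 35 × 7 = 245 days after 2018-11-29.
November has 30 days — 1 day to the end of November leaves 244.
December has 31 days (213 left).
January has 31 days (182 left).
February has 28 days (154 left).
March has 31 days (123 left).
April has 30 days (93 left).
May has 31 days (62 left).
June has 30 days (32 left).
July has 31 days (1 left).
1 day into August → 2019-08-01.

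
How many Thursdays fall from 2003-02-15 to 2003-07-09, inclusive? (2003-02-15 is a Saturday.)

2003-02-15 is a Saturday; the first Thursday on or after it is 2003-02-20 (5 days later).
From 2003-02-20 to 2003-07-09: 8 + 31 + 30 + 31 + 30 + 9 = 139 days (rest of February, March, April, May, June, July).
139 ÷ 7 = 19 full weeks with remainder 6, so 19 more Thursdays after the first → 20.

20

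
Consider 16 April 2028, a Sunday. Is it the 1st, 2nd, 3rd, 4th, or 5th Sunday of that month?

3rd

Day 16 falls in week ⌈16/7⌉ of the month.
Days 1–7 hold the 1st Sunday, 8–14 the 2nd, 15–21 the 3rd, 22–28 the 4th, 29–31 the 5th.
16 is in the range for the 3rd.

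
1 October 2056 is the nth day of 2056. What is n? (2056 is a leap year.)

Days in months before October: 31 + 29 + 31 + 30 + 31 + 30 + 31 + 31 + 30 = 274.
Plus 1 day into October → day 275.

275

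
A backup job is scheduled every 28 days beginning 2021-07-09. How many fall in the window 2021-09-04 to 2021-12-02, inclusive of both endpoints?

3

Occurrences land 28·i days after 2021-07-09 for i = 0, 1, 2, …
2021-09-04 is 57 days after the start; 57 ÷ 28 = 2 remainder 1; since the remainder is 1, round up to i = 3. First occurrence in the window: #4 on 2021-10-01 (3×28 = 84 days in).
2021-12-02 is 146 days after the start; 146 ÷ 28 = 5 remainder 6. Last occurrence in the window: #6 on 2021-11-26.
Occurrences #4 through #6: 3 in total.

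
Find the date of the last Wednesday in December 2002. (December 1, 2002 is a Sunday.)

December 2002 begins on a Sunday, so the first Wednesday is December 4 (3 days later).
December 2002 has 31 days. Adding weeks: 4, 11, 18, 25 — the last one ≤ 31 is the 25th.

December 25, 2002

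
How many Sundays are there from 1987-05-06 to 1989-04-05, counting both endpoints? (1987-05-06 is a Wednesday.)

1987-05-06 is a Wednesday; the first Sunday on or after it is 1987-05-10 (4 days later).
From 1987-05-10 to 1989-04-05: 235 + 366 + 95 = 696 days (rest of 1987, 1988, to 1989-04-05 in 1989).
696 ÷ 7 = 99 full weeks with remainder 3, so 99 more Sundays after the first → 100.

100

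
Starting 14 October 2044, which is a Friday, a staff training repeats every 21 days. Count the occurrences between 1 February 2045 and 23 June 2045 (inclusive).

Occurrences land 21·i days after 14 October 2044 for i = 0, 1, 2, …
1 February 2045 is 110 days after the start; 110 ÷ 21 = 5 remainder 5; since the remainder is 5, round up to i = 6. First occurrence in the window: #7 on 17 February 2045 (6×21 = 126 days in).
23 June 2045 is 252 days after the start; 252 ÷ 21 = 12 remainder 0. Last occurrence in the window: #13 on 23 June 2045.
Occurrences #7 through #13: 7 in total.

7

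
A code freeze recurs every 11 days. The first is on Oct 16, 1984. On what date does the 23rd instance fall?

The 23rd occurrence is 22 intervals after the first: 22 × 11 = 242 days after Oct 16, 1984.
Oct has 31 days — 15 days to the end of Oct leaves 227.
Nov has 30 days (197 left).
Dec has 31 days (166 left).
Jan has 31 days (135 left).
Feb has 28 days (107 left).
Mar has 31 days (76 left).
Apr has 30 days (46 left).
May has 31 days (15 left).
15 days into Jun → Jun 15, 1985.

Jun 15, 1985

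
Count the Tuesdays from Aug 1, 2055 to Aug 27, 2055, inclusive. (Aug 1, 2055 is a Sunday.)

Aug 1, 2055 is a Sunday; the first Tuesday on or after it is Aug 3, 2055 (2 days later).
From Aug 3, 2055 to Aug 27, 2055 is 27 − 3 = 24 days.
24 ÷ 7 = 3 full weeks with remainder 3, so 3 more Tuesdays after the first → 4.

4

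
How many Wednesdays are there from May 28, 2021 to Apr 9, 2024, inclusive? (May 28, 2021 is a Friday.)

May 28, 2021 is a Friday; the first Wednesday on or after it is Jun 2, 2021 (5 days later).
From Jun 2, 2021 to Apr 9, 2024: 212 + 365 + 365 + 100 = 1042 days (rest of 2021, 2022, 2023, to Apr 9, 2024 in 2024).
1042 ÷ 7 = 148 full weeks with remainder 6, so 148 more Wednesdays after the first → 149.

149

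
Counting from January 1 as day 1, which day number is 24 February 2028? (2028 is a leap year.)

55

Days in months before February: 31 = 31.
Plus 24 days into February → day 55.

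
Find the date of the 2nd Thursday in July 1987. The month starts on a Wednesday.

July 1987 begins on a Wednesday, so the first Thursday is July 2 (1 day later).
The 2nd Thursday is 1 weeks later: 2 + 7 = 9.

July 9, 1987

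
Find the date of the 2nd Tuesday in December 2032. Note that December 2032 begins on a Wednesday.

2032-12-14

December 2032 begins on a Wednesday, so the first Tuesday is December 7 (6 days later).
The 2nd Tuesday is 1 weeks later: 7 + 7 = 14.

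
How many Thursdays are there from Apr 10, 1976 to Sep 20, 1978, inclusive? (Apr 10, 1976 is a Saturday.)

127

Apr 10, 1976 is a Saturday; the first Thursday on or after it is Apr 15, 1976 (5 days later).
From Apr 15, 1976 to Sep 20, 1978: 260 + 365 + 263 = 888 days (rest of 1976, 1977, to Sep 20, 1978 in 1978).
888 ÷ 7 = 126 full weeks with remainder 6, so 126 more Thursdays after the first → 127.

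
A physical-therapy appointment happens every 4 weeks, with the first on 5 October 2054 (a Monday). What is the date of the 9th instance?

17 May 2055

The 9th occurrence is 8 intervals after the first: 8 × 28 = 224 days after 5 October 2054.
October has 31 days — 26 days to the end of October leaves 198.
November has 30 days (168 left).
December has 31 days (137 left).
January has 31 days (106 left).
February has 28 days (78 left).
March has 31 days (47 left).
April has 30 days (17 left).
17 days into May → 17 May 2055.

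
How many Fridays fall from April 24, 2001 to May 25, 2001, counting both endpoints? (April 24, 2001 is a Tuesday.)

5

April 24, 2001 is a Tuesday; the first Friday on or after it is April 27, 2001 (3 days later).
From April 27, 2001 to May 25, 2001: 3 + 25 = 28 days (rest of April, May).
28 ÷ 7 = 4 full weeks with remainder 0, so 4 more Fridays after the first → 5.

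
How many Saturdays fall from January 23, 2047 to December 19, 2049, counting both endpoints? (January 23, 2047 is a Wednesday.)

January 23, 2047 is a Wednesday; the first Saturday on or after it is January 26, 2047 (3 days later).
From January 26, 2047 to December 19, 2049: 339 + 366 + 353 = 1058 days (rest of 2047, 2048, to December 19, 2049 in 2049).
1058 ÷ 7 = 151 full weeks with remainder 1, so 151 more Saturdays after the first → 152.

152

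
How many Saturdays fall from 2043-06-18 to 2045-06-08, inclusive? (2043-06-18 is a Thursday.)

2043-06-18 is a Thursday; the first Saturday on or after it is 2043-06-20 (2 days later).
From 2043-06-20 to 2045-06-08: 194 + 366 + 159 = 719 days (rest of 2043, 2044, to 2045-06-08 in 2045).
719 ÷ 7 = 102 full weeks with remainder 5, so 102 more Saturdays after the first → 103.

103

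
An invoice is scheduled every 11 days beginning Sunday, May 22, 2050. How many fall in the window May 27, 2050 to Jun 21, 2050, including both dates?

2

Occurrences land 11·i days after May 22, 2050 for i = 0, 1, 2, …
May 27, 2050 is 5 days after the start; 5 ÷ 11 = 0 remainder 5; since the remainder is 5, round up to i = 1. First occurrence in the window: #2 on Jun 2, 2050 (1×11 = 11 days in).
Jun 21, 2050 is 30 days after the start; 30 ÷ 11 = 2 remainder 8. Last occurrence in the window: #3 on Jun 13, 2050.
Occurrences #2 through #3: 2 in total.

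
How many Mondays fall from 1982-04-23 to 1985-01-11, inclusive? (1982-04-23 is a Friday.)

1982-04-23 is a Friday; the first Monday on or after it is 1982-04-26 (3 days later).
From 1982-04-26 to 1985-01-11: 249 + 365 + 366 + 11 = 991 days (rest of 1982, 1983, 1984, to 1985-01-11 in 1985).
991 ÷ 7 = 141 full weeks with remainder 4, so 141 more Mondays after the first → 142.

142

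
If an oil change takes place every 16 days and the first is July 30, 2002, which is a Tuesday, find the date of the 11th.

The 11th occurrence is 10 intervals after the first: 10 × 16 = 160 days after July 30, 2002.
July has 31 days — 1 day to the end of July leaves 159.
August has 31 days (128 left).
September has 30 days (98 left).
October has 31 days (67 left).
November has 30 days (37 left).
December has 31 days (6 left).
6 days into January → January 6, 2003.

January 6, 2003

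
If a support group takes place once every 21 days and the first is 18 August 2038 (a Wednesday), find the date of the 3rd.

29 September 2038

The 3rd occurrence is 2 intervals after the first: 2 × 21 = 42 days after 18 August 2038.
August has 31 days — 13 days to the end of August leaves 29.
29 days into September → 29 September 2038.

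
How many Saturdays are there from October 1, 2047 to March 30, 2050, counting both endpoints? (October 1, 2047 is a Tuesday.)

130

October 1, 2047 is a Tuesday; the first Saturday on or after it is October 5, 2047 (4 days later).
From October 5, 2047 to March 30, 2050: 87 + 366 + 365 + 89 = 907 days (rest of 2047, 2048, 2049, to March 30, 2050 in 2050).
907 ÷ 7 = 129 full weeks with remainder 4, so 129 more Saturdays after the first → 130.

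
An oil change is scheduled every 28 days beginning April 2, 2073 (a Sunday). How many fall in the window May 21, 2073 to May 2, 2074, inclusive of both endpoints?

13

Occurrences land 28·i days after April 2, 2073 for i = 0, 1, 2, …
May 21, 2073 is 49 days after the start; 49 ÷ 28 = 1 remainder 21; since the remainder is 21, round up to i = 2. First occurrence in the window: #3 on May 28, 2073 (2×28 = 56 days in).
May 2, 2074 is 395 days after the start; 395 ÷ 28 = 14 remainder 3. Last occurrence in the window: #15 on April 29, 2074.
Occurrences #3 through #15: 13 in total.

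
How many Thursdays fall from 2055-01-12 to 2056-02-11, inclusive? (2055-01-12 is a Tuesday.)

2055-01-12 is a Tuesday; the first Thursday on or after it is 2055-01-14 (2 days later).
From 2055-01-14 to 2056-02-11: 351 + 42 = 393 days (rest of 2055, to 2056-02-11 in 2056).
393 ÷ 7 = 56 full weeks with remainder 1, so 56 more Thursdays after the first → 57.

57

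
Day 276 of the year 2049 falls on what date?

Oct 3, 2049

Jan has 31 days (276 − 31 = 245 remain).
Feb has 28 days (245 − 28 = 217 remain).
Mar has 31 days (217 − 31 = 186 remain).
Apr has 30 days (186 − 30 = 156 remain).
May has 31 days (156 − 31 = 125 remain).
Jun has 30 days (125 − 30 = 95 remain).
Jul has 31 days (95 − 31 = 64 remain).
Aug has 31 days (64 − 31 = 33 remain).
Sep has 30 days (33 − 30 = 3 remain).
3 into Oct → Oct 3.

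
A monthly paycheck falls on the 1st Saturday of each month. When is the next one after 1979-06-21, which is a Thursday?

June 1979 starts on a Friday, so its 1st Saturday is 1979-06-02 (1 day in).
That is not after 1979-06-21, so look at July 1979.
July 1979 starts on a Sunday, so its 1st Saturday is 1979-07-07 (6 days in).

1979-07-07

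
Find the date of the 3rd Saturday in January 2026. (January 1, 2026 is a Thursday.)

17 January 2026

January 2026 begins on a Thursday, so the first Saturday is January 3 (2 days later).
The 3rd Saturday is 2 weeks later: 3 + 14 = 17.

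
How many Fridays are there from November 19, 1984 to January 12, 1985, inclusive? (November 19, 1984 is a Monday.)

8

November 19, 1984 is a Monday; the first Friday on or after it is November 23, 1984 (4 days later).
From November 23, 1984 to January 12, 1985: 7 + 31 + 12 = 50 days (rest of November, December, January).
50 ÷ 7 = 7 full weeks with remainder 1, so 7 more Fridays after the first → 8.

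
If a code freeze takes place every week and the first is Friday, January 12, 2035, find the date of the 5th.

February 9, 2035

The 5th occurrence is 4 intervals after the first: 4 × 7 = 28 days after January 12, 2035.
January has 31 days — 19 days to the end of January leaves 9.
9 days into February → February 9, 2035.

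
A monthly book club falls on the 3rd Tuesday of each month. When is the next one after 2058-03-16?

March 2058 starts on a Friday; its first Tuesday is the 5th, so the 3rd Tuesday is the 19th — 2058-03-19.
2058-03-19 is after 2058-03-16, so that is the next one.

2058-03-19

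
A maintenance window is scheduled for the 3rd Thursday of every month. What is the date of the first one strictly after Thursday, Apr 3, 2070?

Apr 17, 2070

Apr 2070 starts on a Tuesday; its first Thursday is the 3rd, so the 3rd Thursday is the 17th — Apr 17, 2070.
Apr 17, 2070 is after Apr 3, 2070, so that is the next one.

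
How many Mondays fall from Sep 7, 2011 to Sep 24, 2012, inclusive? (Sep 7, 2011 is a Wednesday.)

Sep 7, 2011 is a Wednesday; the first Monday on or after it is Sep 12, 2011 (5 days later).
From Sep 12, 2011 to Sep 24, 2012: 110 + 268 = 378 days (rest of 2011, to Sep 24, 2012 in 2012).
378 ÷ 7 = 54 full weeks with remainder 0, so 54 more Mondays after the first → 55.

55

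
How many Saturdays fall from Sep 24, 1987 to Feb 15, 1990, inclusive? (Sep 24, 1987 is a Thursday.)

125

Sep 24, 1987 is a Thursday; the first Saturday on or after it is Sep 26, 1987 (2 days later).
From Sep 26, 1987 to Feb 15, 1990: 96 + 366 + 365 + 46 = 873 days (rest of 1987, 1988, 1989, to Feb 15, 1990 in 1990).
873 ÷ 7 = 124 full weeks with remainder 5, so 124 more Saturdays after the first → 125.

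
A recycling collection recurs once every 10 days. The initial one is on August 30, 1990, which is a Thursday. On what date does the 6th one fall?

October 19, 1990

The 6th occurrence is 5 intervals after the first: 5 × 10 = 50 days after August 30, 1990.
August has 31 days — 1 day to the end of August leaves 49.
September has 30 days (19 left).
19 days into October → October 19, 1990.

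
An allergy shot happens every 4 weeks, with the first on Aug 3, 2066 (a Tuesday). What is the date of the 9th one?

The 9th occurrence is 8 intervals after the first: 8 × 28 = 224 days after Aug 3, 2066.
Aug has 31 days — 28 days to the end of Aug leaves 196.
Sep has 30 days (166 left).
Oct has 31 days (135 left).
Nov has 30 days (105 left).
Dec has 31 days (74 left).
Jan has 31 days (43 left).
Feb has 28 days (15 left).
15 days into Mar → Mar 15, 2067.

Mar 15, 2067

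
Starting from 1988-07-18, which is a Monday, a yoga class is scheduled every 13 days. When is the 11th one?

The 11th occurrence is 10 intervals after the first: 10 × 13 = 130 days after 1988-07-18.
July has 31 days — 13 days to the end of July leaves 117.
August has 31 days (86 left).
September has 30 days (56 left).
October has 31 days (25 left).
25 days into November → 1988-11-25.

1988-11-25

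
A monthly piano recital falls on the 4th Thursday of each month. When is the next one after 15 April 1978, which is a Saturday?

April 1978 starts on a Saturday; its first Thursday is the 6th, so the 4th Thursday is the 27th — 27 April 1978.
27 April 1978 is after 15 April 1978, so that is the next one.

27 April 1978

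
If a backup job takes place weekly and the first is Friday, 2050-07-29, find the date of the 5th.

2050-08-26

The 5th occurrence is 4 intervals after the first: 4 × 7 = 28 days after 2050-07-29.
July has 31 days — 2 days to the end of July leaves 26.
26 days into August → 2050-08-26.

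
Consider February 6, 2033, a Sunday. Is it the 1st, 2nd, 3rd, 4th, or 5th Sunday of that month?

1st

Day 6 falls in week ⌈6/7⌉ of the month.
Days 1–7 hold the 1st Sunday, 8–14 the 2nd, 15–21 the 3rd, 22–28 the 4th, 29–31 the 5th.
6 is in the range for the 1st.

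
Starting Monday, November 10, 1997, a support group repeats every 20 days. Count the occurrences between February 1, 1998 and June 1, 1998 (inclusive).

Occurrences land 20·i days after November 10, 1997 for i = 0, 1, 2, …
February 1, 1998 is 83 days after the start; 83 ÷ 20 = 4 remainder 3; since the remainder is 3, round up to i = 5. First occurrence in the window: #6 on February 18, 1998 (5×20 = 100 days in).
June 1, 1998 is 203 days after the start; 203 ÷ 20 = 10 remainder 3. Last occurrence in the window: #11 on May 29, 1998.
Occurrences #6 through #11: 6 in total.

6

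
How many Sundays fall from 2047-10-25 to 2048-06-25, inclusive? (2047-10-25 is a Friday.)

2047-10-25 is a Friday; the first Sunday on or after it is 2047-10-27 (2 days later).
From 2047-10-27 to 2048-06-25: 4 + 30 + 31 + 31 + 29 + 31 + 30 + 31 + 25 = 242 days (rest of October, November, December, January, February, March, April, May, June).
242 ÷ 7 = 34 full weeks with remainder 4, so 34 more Sundays after the first → 35.

35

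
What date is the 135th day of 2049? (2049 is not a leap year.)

January has 31 days (135 − 31 = 104 remain).
February has 28 days (104 − 28 = 76 remain).
March has 31 days (76 − 31 = 45 remain).
April has 30 days (45 − 30 = 15 remain).
15 into May → May 15.

15 May 2049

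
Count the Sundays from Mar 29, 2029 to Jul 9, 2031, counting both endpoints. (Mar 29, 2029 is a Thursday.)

Mar 29, 2029 is a Thursday; the first Sunday on or after it is Apr 1, 2029 (3 days later).
From Apr 1, 2029 to Jul 9, 2031: 274 + 365 + 190 = 829 days (rest of 2029, 2030, to Jul 9, 2031 in 2031).
829 ÷ 7 = 118 full weeks with remainder 3, so 118 more Sundays after the first → 119.

119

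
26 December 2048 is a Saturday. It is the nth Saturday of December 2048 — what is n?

Day 26 falls in week ⌈26/7⌉ of the month.
Days 1–7 hold the 1st Saturday, 8–14 the 2nd, 15–21 the 3rd, 22–28 the 4th, 29–31 the 5th.
26 is in the range for the 4th.

4th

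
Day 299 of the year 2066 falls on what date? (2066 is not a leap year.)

26 October 2066

January has 31 days (299 − 31 = 268 remain).
February has 28 days (268 − 28 = 240 remain).
March has 31 days (240 − 31 = 209 remain).
April has 30 days (209 − 30 = 179 remain).
May has 31 days (179 − 31 = 148 remain).
June has 30 days (148 − 30 = 118 remain).
July has 31 days (118 − 31 = 87 remain).
August has 31 days (87 − 31 = 56 remain).
September has 30 days (56 − 30 = 26 remain).
26 into October → October 26.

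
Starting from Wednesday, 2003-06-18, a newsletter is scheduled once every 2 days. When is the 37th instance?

2003-08-29

The 37th occurrence is 36 intervals after the first: 36 × 2 = 72 days after 2003-06-18.
June has 30 days — 12 days to the end of June leaves 60.
July has 31 days (29 left).
29 days into August → 2003-08-29.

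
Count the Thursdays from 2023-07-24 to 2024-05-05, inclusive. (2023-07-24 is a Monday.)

41

2023-07-24 is a Monday; the first Thursday on or after it is 2023-07-27 (3 days later).
From 2023-07-27 to 2024-05-05: 4 + 31 + 30 + 31 + 30 + 31 + 31 + 29 + 31 + 30 + 5 = 283 days (rest of July, August, September, October, November, December, January, February, March, April, May).
283 ÷ 7 = 40 full weeks with remainder 3, so 40 more Thursdays after the first → 41.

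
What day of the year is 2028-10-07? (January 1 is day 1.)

Days in months before October: 31 + 29 + 31 + 30 + 31 + 30 + 31 + 31 + 30 = 274.
Plus 7 days into October → day 281.

281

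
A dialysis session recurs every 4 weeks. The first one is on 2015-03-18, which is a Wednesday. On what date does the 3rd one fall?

The 3rd occurrence is 2 intervals after the first: 2 × 28 = 56 days after 2015-03-18.
March has 31 days — 13 days to the end of March leaves 43.
April has 30 days (13 left).
13 days into May → 2015-05-13.

2015-05-13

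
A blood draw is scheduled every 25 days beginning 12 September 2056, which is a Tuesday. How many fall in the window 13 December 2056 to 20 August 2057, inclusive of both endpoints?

10

Occurrences land 25·i days after 12 September 2056 for i = 0, 1, 2, …
13 December 2056 is 92 days after the start; 92 ÷ 25 = 3 remainder 17; since the remainder is 17, round up to i = 4. First occurrence in the window: #5 on 21 December 2056 (4×25 = 100 days in).
20 August 2057 is 342 days after the start; 342 ÷ 25 = 13 remainder 17. Last occurrence in the window: #14 on 3 August 2057.
Occurrences #5 through #14: 10 in total.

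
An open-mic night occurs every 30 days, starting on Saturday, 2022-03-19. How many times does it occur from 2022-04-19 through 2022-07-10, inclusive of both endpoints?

2

Occurrences land 30·i days after 2022-03-19 for i = 0, 1, 2, …
2022-04-19 is 31 days after the start; 31 ÷ 30 = 1 remainder 1; since the remainder is 1, round up to i = 2. First occurrence in the window: #3 on 2022-05-18 (2×30 = 60 days in).
2022-07-10 is 113 days after the start; 113 ÷ 30 = 3 remainder 23. Last occurrence in the window: #4 on 2022-06-17.
Occurrences #3 through #4: 2 in total.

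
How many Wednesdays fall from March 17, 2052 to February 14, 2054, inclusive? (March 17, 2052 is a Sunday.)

100

March 17, 2052 is a Sunday; the first Wednesday on or after it is March 20, 2052 (3 days later).
From March 20, 2052 to February 14, 2054: 286 + 365 + 45 = 696 days (rest of 2052, 2053, to February 14, 2054 in 2054).
696 ÷ 7 = 99 full weeks with remainder 3, so 99 more Wednesdays after the first → 100.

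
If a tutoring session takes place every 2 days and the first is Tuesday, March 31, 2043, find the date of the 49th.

The 49th occurrence is 48 intervals after the first: 48 × 2 = 96 days after March 31, 2043.
March has 31 days — 0 days to the end of March leaves 96.
April has 30 days (66 left).
May has 31 days (35 left).
June has 30 days (5 left).
5 days into July → July 5, 2043.

July 5, 2043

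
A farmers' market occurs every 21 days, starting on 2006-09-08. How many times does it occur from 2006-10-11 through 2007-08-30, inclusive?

15

Occurrences land 21·i days after 2006-09-08 for i = 0, 1, 2, …
2006-10-11 is 33 days after the start; 33 ÷ 21 = 1 remainder 12; since the remainder is 12, round up to i = 2. First occurrence in the window: #3 on 2006-10-20 (2×21 = 42 days in).
2007-08-30 is 356 days after the start; 356 ÷ 21 = 16 remainder 20. Last occurrence in the window: #17 on 2007-08-10.
Occurrences #3 through #17: 15 in total.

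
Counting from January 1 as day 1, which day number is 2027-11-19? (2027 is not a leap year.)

323

Days in months before November: 31 + 28 + 31 + 30 + 31 + 30 + 31 + 31 + 30 + 31 = 304.
Plus 19 days into November → day 323.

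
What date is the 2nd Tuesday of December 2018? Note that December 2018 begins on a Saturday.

December 2018 begins on a Saturday, so the first Tuesday is December 4 (3 days later).
The 2nd Tuesday is 1 weeks later: 4 + 7 = 11.

11 December 2018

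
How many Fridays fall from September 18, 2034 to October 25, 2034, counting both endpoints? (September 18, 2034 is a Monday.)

September 18, 2034 is a Monday; the first Friday on or after it is September 22, 2034 (4 days later).
From September 22, 2034 to October 25, 2034: 8 + 25 = 33 days (rest of September, October).
33 ÷ 7 = 4 full weeks with remainder 5, so 4 more Fridays after the first → 5.

5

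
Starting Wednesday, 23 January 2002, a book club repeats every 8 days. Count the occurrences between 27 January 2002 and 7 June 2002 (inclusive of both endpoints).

Occurrences land 8·i days after 23 January 2002 for i = 0, 1, 2, …
27 January 2002 is 4 days after the start; 4 ÷ 8 = 0 remainder 4; since the remainder is 4, round up to i = 1. First occurrence in the window: #2 on 31 January 2002 (1×8 = 8 days in).
7 June 2002 is 135 days after the start; 135 ÷ 8 = 16 remainder 7. Last occurrence in the window: #17 on 31 May 2002.
Occurrences #2 through #17: 16 in total.

16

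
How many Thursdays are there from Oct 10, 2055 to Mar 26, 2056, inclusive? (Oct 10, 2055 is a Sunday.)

Oct 10, 2055 is a Sunday; the first Thursday on or after it is Oct 14, 2055 (4 days later).
From Oct 14, 2055 to Mar 26, 2056: 17 + 30 + 31 + 31 + 29 + 26 = 164 days (rest of Oct, Nov, Dec, Jan, Feb, Mar).
164 ÷ 7 = 23 full weeks with remainder 3, so 23 more Thursdays after the first → 24.

24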